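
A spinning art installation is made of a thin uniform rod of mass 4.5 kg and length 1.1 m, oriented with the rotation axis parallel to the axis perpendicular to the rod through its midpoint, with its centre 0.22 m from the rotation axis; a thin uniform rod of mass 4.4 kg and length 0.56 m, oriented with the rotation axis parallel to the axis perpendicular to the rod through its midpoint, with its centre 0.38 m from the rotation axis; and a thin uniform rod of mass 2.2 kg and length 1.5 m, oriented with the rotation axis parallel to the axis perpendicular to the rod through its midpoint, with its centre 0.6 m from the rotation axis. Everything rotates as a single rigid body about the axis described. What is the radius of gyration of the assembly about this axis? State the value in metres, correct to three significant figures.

Thin rod: I_cm = (1/12)ML² = (1/12)(4.5)(1.1)² = 0.45375 kg m^2; centre at d = 0.22 m, so the parallel axis theorem gives I = 0.45375 + (4.5)(0.22)² = 0.67155 kg m^2.
Thin rod: I_cm = (1/12)ML² = (1/12)(4.4)(0.56)² = 0.11499 kg m^2; centre at d = 0.38 m, so the parallel axis theorem gives I = 0.11499 + (4.4)(0.38)² = 0.75035 kg m^2.
Thin rod: I_cm = (1/12)ML² = (1/12)(2.2)(1.5)² = 0.4125 kg m^2; centre at d = 0.6 m, so the parallel axis theorem gives I = 0.4125 + (2.2)(0.6)² = 1.2045 kg m^2.
Total I = 2.6264 kg m^2; total mass M = 11.1 kg.
k = √(I/M) = √(2.6264/11.1) = 0.48643 m.

0.486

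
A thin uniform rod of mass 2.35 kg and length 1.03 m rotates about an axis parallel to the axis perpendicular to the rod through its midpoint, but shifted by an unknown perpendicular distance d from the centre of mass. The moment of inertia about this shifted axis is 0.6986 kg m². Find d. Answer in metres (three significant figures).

About the centre-of-mass axis, I_cm = (1/12)ML² = (1/12)(2.35)(1.03)² = 0.20776 kg m².
Parallel axis theorem: I = I_cm + Md², so Md² = 0.6986 − 0.20776 = 0.49084 kg m².
d = √(0.49084 / 2.35) = 0.45702 m.

0.457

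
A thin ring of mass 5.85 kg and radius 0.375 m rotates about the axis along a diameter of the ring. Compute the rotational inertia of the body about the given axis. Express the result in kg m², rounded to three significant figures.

I_cm = (1/2)MR² = (1/2)(5.85)(0.375)² = 0.41133 kg m²; axis through the centre, so I = 0.41133 kg m².

0.411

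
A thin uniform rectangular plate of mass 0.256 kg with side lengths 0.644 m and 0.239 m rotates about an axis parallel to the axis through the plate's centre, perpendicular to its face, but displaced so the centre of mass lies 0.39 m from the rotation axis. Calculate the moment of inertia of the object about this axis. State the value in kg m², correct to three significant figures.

0.0490

I_cm = (1/12)M(a²+b²) = (1/12)(0.256)[(0.644)² + (0.239)²] = 0.010066 kg m²; centre at d = 0.39 m, so I = I_cm + Md² gives I = 0.010066 + (0.256)(0.39)² = 0.049004 kg m².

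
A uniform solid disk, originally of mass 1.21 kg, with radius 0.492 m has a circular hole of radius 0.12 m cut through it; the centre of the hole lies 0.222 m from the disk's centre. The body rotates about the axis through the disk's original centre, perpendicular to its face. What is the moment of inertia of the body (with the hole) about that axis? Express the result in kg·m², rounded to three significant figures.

Unpierced body about its centre: I₀ = (1/2)MR² = (1/2)(1.21)(0.492)² = 0.14645 kg·m².
The removed disk has mass m = M·(r/R)² = (1.21)(0.12/0.492)² = 0.071981 kg (same uniform areal density).
Its moment of inertia about the rotation axis (parallel-axis theorem): I_hole = (1/2)mr² + md² = (1/2)(0.071981)(0.12)² + (0.071981)(0.222)² = 0.0040658 kg·m².
Treating the hole as negative mass, I = I₀ − I_hole = 0.14645 − 0.0040658 = 0.14238 kg·m².

0.142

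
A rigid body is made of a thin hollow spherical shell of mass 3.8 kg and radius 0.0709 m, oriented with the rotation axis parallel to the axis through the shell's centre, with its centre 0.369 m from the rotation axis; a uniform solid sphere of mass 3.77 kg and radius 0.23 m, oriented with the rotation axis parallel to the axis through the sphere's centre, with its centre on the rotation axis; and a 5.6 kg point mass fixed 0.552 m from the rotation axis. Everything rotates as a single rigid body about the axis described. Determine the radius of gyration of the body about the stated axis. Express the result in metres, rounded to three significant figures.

Spherical shell: I_cm = (2/3)MR² = (2/3)(3.8)(0.0709)² = 0.012735 kg·m²; centre at d = 0.369 m, so the parallel axis theorem gives I = 0.012735 + (3.8)(0.369)² = 0.53015 kg·m².
Solid sphere: I_cm = (2/5)MR² = (2/5)(3.77)(0.23)² = 0.079773 kg·m²; axis through the centre, so I = 0.079773 kg·m².
Point mass: I_cm = 0; centre at d = 0.552 m, so the parallel axis theorem gives I = 0 + (5.6)(0.552)² = 1.7063 kg·m².
Total I = 2.3163 kg·m²; total mass M = 13.17 kg.
k = √(I/M) = √(2.3163/13.17) = 0.41937 m.

0.419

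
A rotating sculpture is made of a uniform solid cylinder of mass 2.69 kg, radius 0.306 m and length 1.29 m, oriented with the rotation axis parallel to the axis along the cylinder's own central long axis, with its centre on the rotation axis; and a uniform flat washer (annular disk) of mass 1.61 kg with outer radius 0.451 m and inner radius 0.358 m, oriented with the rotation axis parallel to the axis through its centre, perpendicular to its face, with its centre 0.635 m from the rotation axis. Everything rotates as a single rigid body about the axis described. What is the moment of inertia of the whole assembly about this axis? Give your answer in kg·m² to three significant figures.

1.04

Solid cylinder: I_cm = (1/2)MR² = (1/2)(2.69)(0.306)² = 0.12594 kg·m²; axis through the centre, so I = 0.12594 kg·m².
Annular disk: I_cm = (1/2)M(R²+r²) = (1/2)(1.61)[(0.451)² + (0.358)²] = 0.26691 kg·m²; centre at d = 0.635 m, so the parallel axis theorem gives I = 0.26691 + (1.61)(0.635)² = 0.9161 kg·m².
Total I = 0.12594 + 0.9161 = 1.042 kg·m².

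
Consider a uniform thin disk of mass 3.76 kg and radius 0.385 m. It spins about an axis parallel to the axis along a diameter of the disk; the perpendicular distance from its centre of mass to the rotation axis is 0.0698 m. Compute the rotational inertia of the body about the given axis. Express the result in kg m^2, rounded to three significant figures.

I_cm = (1/4)MR² = (1/4)(3.76)(0.385)² = 0.13933 kg m^2; centre at d = 0.0698 m, so I = I_cm + Md² gives I = 0.13933 + (3.76)(0.0698)² = 0.15765 kg m^2.

0.158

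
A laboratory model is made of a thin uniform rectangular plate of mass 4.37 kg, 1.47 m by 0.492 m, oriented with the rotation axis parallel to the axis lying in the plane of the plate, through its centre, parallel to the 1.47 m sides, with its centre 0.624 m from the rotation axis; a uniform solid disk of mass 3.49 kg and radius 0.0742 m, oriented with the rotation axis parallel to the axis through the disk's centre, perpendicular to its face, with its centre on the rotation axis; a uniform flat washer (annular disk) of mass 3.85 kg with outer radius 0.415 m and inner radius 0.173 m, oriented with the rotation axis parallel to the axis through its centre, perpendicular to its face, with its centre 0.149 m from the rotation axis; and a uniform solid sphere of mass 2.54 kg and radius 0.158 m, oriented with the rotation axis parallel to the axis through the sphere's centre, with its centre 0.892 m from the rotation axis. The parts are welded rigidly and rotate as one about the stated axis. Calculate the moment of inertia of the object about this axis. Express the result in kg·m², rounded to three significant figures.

4.32

Rectangular plate: I_cm = (1/12)Mb² = (1/12)(4.37)(0.492)² = 0.088152 kg·m²; centre at d = 0.624 m, so the parallel axis theorem gives I = 0.088152 + (4.37)(0.624)² = 1.7897 kg·m².
Solid disk: I_cm = (1/2)MR² = (1/2)(3.49)(0.0742)² = 0.0096073 kg·m²; axis through the centre, so I = 0.0096073 kg·m².
Annular disk: I_cm = (1/2)M(R²+r²) = (1/2)(3.85)[(0.415)² + (0.173)²] = 0.38915 kg·m²; centre at d = 0.149 m, so the parallel axis theorem gives I = 0.38915 + (3.85)(0.149)² = 0.47462 kg·m².
Solid sphere: I_cm = (2/5)MR² = (2/5)(2.54)(0.158)² = 0.025363 kg·m²; centre at d = 0.892 m, so the parallel axis theorem gives I = 0.025363 + (2.54)(0.892)² = 2.0463 kg·m².
Total I = 1.7897 + 0.0096073 + 0.47462 + 2.0463 = 4.3203 kg·m².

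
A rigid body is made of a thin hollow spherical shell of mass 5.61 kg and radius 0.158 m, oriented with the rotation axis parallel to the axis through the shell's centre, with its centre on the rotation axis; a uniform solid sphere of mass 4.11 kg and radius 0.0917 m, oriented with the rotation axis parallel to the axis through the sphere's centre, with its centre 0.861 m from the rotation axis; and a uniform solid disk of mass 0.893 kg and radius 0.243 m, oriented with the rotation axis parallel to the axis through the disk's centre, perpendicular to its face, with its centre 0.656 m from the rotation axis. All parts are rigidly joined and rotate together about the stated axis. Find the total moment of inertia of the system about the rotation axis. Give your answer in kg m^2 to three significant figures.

Spherical shell: I_cm = (2/3)MR² = (2/3)(5.61)(0.158)² = 0.093365 kg m^2; axis through the centre, so I = 0.093365 kg m^2.
Solid sphere: I_cm = (2/5)MR² = (2/5)(4.11)(0.0917)² = 0.013824 kg m^2; centre at d = 0.861 m, so the parallel axis theorem gives I = 0.013824 + (4.11)(0.861)² = 3.0607 kg m^2.
Solid disk: I_cm = (1/2)MR² = (1/2)(0.893)(0.243)² = 0.026365 kg m^2; centre at d = 0.656 m, so the parallel axis theorem gives I = 0.026365 + (0.893)(0.656)² = 0.41066 kg m^2.
Total I = 0.093365 + 3.0607 + 0.41066 = 3.5647 kg m^2.

3.56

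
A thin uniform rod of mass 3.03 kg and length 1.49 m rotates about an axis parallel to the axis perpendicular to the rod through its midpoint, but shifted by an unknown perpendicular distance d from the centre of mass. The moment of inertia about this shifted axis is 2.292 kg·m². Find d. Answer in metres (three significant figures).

About the centre-of-mass axis, I_cm = (1/12)ML² = (1/12)(3.03)(1.49)² = 0.56058 kg·m².
Parallel axis theorem: I = I_cm + Md², so Md² = 2.292 − 0.56058 = 1.7314 kg·m².
d = √(1.7314 / 3.03) = 0.75593 m.

0.756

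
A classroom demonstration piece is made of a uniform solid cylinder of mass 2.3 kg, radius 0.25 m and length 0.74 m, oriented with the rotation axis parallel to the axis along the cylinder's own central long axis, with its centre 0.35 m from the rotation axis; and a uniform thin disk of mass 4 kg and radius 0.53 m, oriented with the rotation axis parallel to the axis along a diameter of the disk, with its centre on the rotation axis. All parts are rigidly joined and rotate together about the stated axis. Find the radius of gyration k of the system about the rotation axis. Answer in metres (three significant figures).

0.317

Solid cylinder: I_cm = (1/2)MR² = (1/2)(2.3)(0.25)² = 0.071875 kg·m²; centre at d = 0.35 m, so I = I_cm + Md² gives I = 0.071875 + (2.3)(0.35)² = 0.35362 kg·m².
Thin disk: I_cm = (1/4)MR² = (1/4)(4)(0.53)² = 0.2809 kg·m²; axis through the centre, so I = 0.2809 kg·m².
Total I = 0.63453 kg·m²; total mass M = 6.3 kg.
k = √(I/M) = √(0.63453/6.3) = 0.31736 m.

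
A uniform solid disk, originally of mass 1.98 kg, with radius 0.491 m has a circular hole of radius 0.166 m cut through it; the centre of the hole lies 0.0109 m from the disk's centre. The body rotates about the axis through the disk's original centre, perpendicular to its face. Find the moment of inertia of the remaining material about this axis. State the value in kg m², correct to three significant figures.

Unpierced body about its centre: I₀ = (1/2)MR² = (1/2)(1.98)(0.491)² = 0.23867 kg m².
The removed disk has mass m = M·(r/R)² = (1.98)(0.166/0.491)² = 0.22632 kg (same uniform areal density).
Its moment of inertia about the rotation axis (parallel-axis theorem): I_hole = (1/2)mr² + md² = (1/2)(0.22632)(0.166)² + (0.22632)(0.0109)² = 0.0031451 kg m².
Treating the hole as negative mass, I = I₀ − I_hole = 0.23867 − 0.0031451 = 0.23553 kg m².

0.236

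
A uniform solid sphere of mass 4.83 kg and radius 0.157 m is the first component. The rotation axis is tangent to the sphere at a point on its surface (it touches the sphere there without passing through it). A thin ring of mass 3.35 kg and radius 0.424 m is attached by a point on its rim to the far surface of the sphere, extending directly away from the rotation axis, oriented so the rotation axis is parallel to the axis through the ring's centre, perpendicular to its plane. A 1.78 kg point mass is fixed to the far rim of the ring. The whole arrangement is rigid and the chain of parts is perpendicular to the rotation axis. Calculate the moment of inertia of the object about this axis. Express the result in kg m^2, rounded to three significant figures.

Solid sphere: I_cm = (2/5)MR² = (2/5)(4.83)(0.157)² = 0.047622 kg m^2; centre at d = 0.157 m, so the parallel axis theorem gives I = 0.047622 + (4.83)(0.157)² = 0.16668 kg m^2.
Thin ring: I_cm = MR² = (3.35)(0.424)² = 0.60225 kg m^2; centre at d = 0.157 + 0.157 + 0.424 = 0.738 m, so the parallel axis theorem gives I = 0.60225 + (3.35)(0.738)² = 2.4268 kg m^2.
Point mass: I_cm = 0; centre at d = 0.157 + 0.157 + 0.424 + 0.424 = 1.162 m, so the parallel axis theorem gives I = 0 + (1.78)(1.162)² = 2.4034 kg m^2.
Total I = 0.16668 + 2.4268 + 2.4034 = 4.9969 kg m^2.

5.00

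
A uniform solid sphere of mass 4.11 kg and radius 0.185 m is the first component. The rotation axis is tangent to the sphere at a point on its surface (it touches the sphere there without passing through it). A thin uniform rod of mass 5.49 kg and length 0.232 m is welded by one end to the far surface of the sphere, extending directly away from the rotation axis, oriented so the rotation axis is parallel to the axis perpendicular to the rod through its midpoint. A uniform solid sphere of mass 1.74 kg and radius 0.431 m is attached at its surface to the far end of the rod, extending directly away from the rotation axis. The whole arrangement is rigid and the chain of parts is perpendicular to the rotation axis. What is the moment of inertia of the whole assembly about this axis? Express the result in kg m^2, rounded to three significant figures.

3.50

Solid sphere: I_cm = (2/5)MR² = (2/5)(4.11)(0.185)² = 0.056266 kg m^2; centre at d = 0.185 m, so the parallel axis theorem gives I = 0.056266 + (4.11)(0.185)² = 0.19693 kg m^2.
Thin rod: I_cm = (1/12)ML² = (1/12)(5.49)(0.232)² = 0.024624 kg m^2; centre at d = 0.185 + 0.185 + 0.116 = 0.486 m, so the parallel axis theorem gives I = 0.024624 + (5.49)(0.486)² = 1.3213 kg m^2.
Solid sphere: I_cm = (2/5)MR² = (2/5)(1.74)(0.431)² = 0.12929 kg m^2; centre at d = 0.185 + 0.185 + 0.116 + 0.116 + 0.431 = 1.033 m, so the parallel axis theorem gives I = 0.12929 + (1.74)(1.033)² = 1.986 kg m^2.
Total I = 0.19693 + 1.3213 + 1.986 = 3.5043 kg m^2.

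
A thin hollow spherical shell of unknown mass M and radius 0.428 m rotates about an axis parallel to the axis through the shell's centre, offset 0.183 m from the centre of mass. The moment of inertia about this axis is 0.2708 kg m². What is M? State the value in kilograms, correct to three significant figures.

1.74

I = I_cm + Md² = (2/3)MR² + Md² = M·[0.666667·(0.428)² + (0.183)²] = M·0.15561.
So M = 0.2708 / 0.15561 = 1.7402 kg.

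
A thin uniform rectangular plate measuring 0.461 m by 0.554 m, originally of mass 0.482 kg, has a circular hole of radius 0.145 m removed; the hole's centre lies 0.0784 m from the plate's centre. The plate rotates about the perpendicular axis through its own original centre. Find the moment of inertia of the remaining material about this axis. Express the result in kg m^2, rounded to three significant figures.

0.0188

Unpierced body about its centre: I₀ = (1/12)M(a²+b²) = (1/12)(0.482)[(0.461)² + (0.554)²] = 0.020864 kg m^2.
The removed disk has mass m = M·πr²/(ab) = (0.482)·π(0.145)²/(0.461·0.554) = 0.12466 kg (same uniform areal density).
Its moment of inertia about the rotation axis (parallel-axis theorem): I_hole = (1/2)mr² + md² = (1/2)(0.12466)(0.145)² + (0.12466)(0.0784)² = 0.0020767 kg m^2.
Treating the hole as negative mass, I = I₀ − I_hole = 0.020864 − 0.0020767 = 0.018787 kg m^2.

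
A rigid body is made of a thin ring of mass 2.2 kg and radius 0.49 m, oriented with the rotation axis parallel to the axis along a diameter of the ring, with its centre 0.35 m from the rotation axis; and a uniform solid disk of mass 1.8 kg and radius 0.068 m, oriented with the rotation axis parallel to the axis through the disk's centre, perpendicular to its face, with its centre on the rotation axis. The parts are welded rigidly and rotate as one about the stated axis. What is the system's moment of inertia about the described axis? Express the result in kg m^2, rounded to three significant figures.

Thin ring: I_cm = (1/2)MR² = (1/2)(2.2)(0.49)² = 0.26411 kg m^2; centre at d = 0.35 m, so I = I_cm + Md² gives I = 0.26411 + (2.2)(0.35)² = 0.53361 kg m^2.
Solid disk: I_cm = (1/2)MR² = (1/2)(1.8)(0.068)² = 0.0041616 kg m^2; axis through the centre, so I = 0.0041616 kg m^2.
Total I = 0.53361 + 0.0041616 = 0.53777 kg m^2.

0.538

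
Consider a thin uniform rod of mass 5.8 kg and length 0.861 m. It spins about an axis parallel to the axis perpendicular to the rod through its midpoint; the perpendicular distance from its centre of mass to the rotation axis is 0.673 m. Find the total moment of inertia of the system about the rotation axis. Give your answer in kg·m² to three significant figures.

2.99

I_cm = (1/12)ML² = (1/12)(5.8)(0.861)² = 0.35831 kg·m²; centre at d = 0.673 m, so I = I_cm + Md² gives I = 0.35831 + (5.8)(0.673)² = 2.9853 kg·m².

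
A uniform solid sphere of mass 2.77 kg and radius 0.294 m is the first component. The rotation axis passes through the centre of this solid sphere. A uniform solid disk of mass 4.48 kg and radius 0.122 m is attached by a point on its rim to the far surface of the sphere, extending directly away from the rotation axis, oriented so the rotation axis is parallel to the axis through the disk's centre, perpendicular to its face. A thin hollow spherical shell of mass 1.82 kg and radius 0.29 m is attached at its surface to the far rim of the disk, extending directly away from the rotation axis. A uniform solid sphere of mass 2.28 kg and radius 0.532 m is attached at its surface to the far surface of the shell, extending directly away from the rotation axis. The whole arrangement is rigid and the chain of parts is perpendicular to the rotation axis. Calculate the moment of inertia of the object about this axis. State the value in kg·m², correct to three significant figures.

Solid sphere: I_cm = (2/5)MR² = (2/5)(2.77)(0.294)² = 0.095771 kg·m²; axis through the centre, so I = 0.095771 kg·m².
Solid disk: I_cm = (1/2)MR² = (1/2)(4.48)(0.122)² = 0.03334 kg·m²; centre at d = 0.294 + 0.122 = 0.416 m, so the parallel axis theorem gives I = 0.03334 + (4.48)(0.416)² = 0.80863 kg·m².
Spherical shell: I_cm = (2/3)MR² = (2/3)(1.82)(0.29)² = 0.10204 kg·m²; centre at d = 0.294 + 0.122 + 0.122 + 0.29 = 0.828 m, so the parallel axis theorem gives I = 0.10204 + (1.82)(0.828)² = 1.3498 kg·m².
Solid sphere: I_cm = (2/5)MR² = (2/5)(2.28)(0.532)² = 0.25812 kg·m²; centre at d = 0.294 + 0.122 + 0.122 + 0.29 + 0.29 + 0.532 = 1.65 m, so the parallel axis theorem gives I = 0.25812 + (2.28)(1.65)² = 6.4654 kg·m².
Total I = 0.095771 + 0.80863 + 1.3498 + 6.4654 = 8.7196 kg·m².

8.72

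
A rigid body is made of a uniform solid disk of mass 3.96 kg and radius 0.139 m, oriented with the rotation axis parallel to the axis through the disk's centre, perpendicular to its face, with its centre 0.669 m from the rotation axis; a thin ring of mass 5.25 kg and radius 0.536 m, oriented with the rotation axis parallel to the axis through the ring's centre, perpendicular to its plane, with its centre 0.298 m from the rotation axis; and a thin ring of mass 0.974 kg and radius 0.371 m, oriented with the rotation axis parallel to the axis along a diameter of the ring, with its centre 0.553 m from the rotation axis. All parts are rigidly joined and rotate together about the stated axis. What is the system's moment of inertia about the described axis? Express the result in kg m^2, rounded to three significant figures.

4.15

Solid disk: I_cm = (1/2)MR² = (1/2)(3.96)(0.139)² = 0.038256 kg m^2; centre at d = 0.669 m, so I = I_cm + Md² gives I = 0.038256 + (3.96)(0.669)² = 1.8106 kg m^2.
Thin ring: I_cm = MR² = (5.25)(0.536)² = 1.5083 kg m^2; centre at d = 0.298 m, so I = I_cm + Md² gives I = 1.5083 + (5.25)(0.298)² = 1.9745 kg m^2.
Thin ring: I_cm = (1/2)MR² = (1/2)(0.974)(0.371)² = 0.067031 kg m^2; centre at d = 0.553 m, so I = I_cm + Md² gives I = 0.067031 + (0.974)(0.553)² = 0.36489 kg m^2.
Total I = 1.8106 + 1.9745 + 0.36489 = 4.15 kg m^2.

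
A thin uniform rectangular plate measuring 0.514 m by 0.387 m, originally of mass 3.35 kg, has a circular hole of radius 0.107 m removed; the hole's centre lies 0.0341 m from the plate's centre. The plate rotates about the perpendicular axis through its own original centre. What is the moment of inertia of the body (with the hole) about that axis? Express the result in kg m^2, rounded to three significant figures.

0.111

Unpierced body about its centre: I₀ = (1/12)M(a²+b²) = (1/12)(3.35)[(0.514)² + (0.387)²] = 0.11557 kg m^2.
The removed disk has mass m = M·πr²/(ab) = (3.35)·π(0.107)²/(0.514·0.387) = 0.60574 kg (same uniform areal density).
Its moment of inertia about the rotation axis (parallel-axis theorem): I_hole = (1/2)mr² + md² = (1/2)(0.60574)(0.107)² + (0.60574)(0.0341)² = 0.0041719 kg m^2.
Treating the hole as negative mass, I = I₀ − I_hole = 0.11557 − 0.0041719 = 0.11139 kg m^2.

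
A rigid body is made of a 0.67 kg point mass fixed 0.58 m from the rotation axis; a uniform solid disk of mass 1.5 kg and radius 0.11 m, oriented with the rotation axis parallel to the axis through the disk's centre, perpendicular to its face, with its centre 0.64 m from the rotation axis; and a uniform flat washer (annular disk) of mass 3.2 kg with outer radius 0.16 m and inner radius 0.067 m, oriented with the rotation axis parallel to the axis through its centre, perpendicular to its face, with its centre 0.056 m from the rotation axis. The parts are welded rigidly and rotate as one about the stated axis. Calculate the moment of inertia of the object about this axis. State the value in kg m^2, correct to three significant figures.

0.907

Point mass: I_cm = 0; centre at d = 0.58 m, so the parallel axis theorem gives I = 0 + (0.67)(0.58)² = 0.22539 kg m^2.
Solid disk: I_cm = (1/2)MR² = (1/2)(1.5)(0.11)² = 0.009075 kg m^2; centre at d = 0.64 m, so the parallel axis theorem gives I = 0.009075 + (1.5)(0.64)² = 0.62348 kg m^2.
Annular disk: I_cm = (1/2)M(R²+r²) = (1/2)(3.2)[(0.16)² + (0.067)²] = 0.048142 kg m^2; centre at d = 0.056 m, so the parallel axis theorem gives I = 0.048142 + (3.2)(0.056)² = 0.058178 kg m^2.
Total I = 0.22539 + 0.62348 + 0.058178 = 0.90704 kg m^2.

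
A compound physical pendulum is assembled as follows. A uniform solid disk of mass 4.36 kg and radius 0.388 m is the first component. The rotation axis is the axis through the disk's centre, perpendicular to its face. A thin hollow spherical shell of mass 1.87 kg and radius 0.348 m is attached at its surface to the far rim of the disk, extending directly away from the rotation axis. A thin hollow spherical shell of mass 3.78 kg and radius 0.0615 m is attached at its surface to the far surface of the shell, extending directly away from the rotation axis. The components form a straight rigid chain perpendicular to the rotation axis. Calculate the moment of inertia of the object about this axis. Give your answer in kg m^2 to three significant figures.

6.46

Solid disk: I_cm = (1/2)MR² = (1/2)(4.36)(0.388)² = 0.32819 kg m^2; axis through the centre, so I = 0.32819 kg m^2.
Spherical shell: I_cm = (2/3)MR² = (2/3)(1.87)(0.348)² = 0.15098 kg m^2; centre at d = 0.388 + 0.348 = 0.736 m, so the parallel axis theorem gives I = 0.15098 + (1.87)(0.736)² = 1.1639 kg m^2.
Spherical shell: I_cm = (2/3)MR² = (2/3)(3.78)(0.0615)² = 0.0095313 kg m^2; centre at d = 0.388 + 0.348 + 0.348 + 0.0615 = 1.1455 m, so the parallel axis theorem gives I = 0.0095313 + (3.78)(1.1455)² = 4.9695 kg m^2.
Total I = 0.32819 + 1.1639 + 4.9695 = 6.4617 kg m^2.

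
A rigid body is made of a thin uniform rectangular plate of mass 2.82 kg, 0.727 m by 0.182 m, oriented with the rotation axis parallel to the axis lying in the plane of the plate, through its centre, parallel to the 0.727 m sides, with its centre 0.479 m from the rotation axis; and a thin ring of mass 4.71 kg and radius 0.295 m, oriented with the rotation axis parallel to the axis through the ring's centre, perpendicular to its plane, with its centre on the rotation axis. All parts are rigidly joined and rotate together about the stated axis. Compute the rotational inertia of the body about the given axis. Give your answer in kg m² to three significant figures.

Rectangular plate: I_cm = (1/12)Mb² = (1/12)(2.82)(0.182)² = 0.0077841 kg m²; centre at d = 0.479 m, so I = I_cm + Md² gives I = 0.0077841 + (2.82)(0.479)² = 0.65481 kg m².
Thin ring: I_cm = MR² = (4.71)(0.295)² = 0.40989 kg m²; axis through the centre, so I = 0.40989 kg m².
Total I = 0.65481 + 0.40989 = 1.0647 kg m².

1.06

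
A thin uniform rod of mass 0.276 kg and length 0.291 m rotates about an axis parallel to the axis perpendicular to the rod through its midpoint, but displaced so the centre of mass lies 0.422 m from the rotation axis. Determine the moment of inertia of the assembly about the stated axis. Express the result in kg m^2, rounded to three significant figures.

I_cm = (1/12)ML² = (1/12)(0.276)(0.291)² = 0.0019477 kg m^2; centre at d = 0.422 m, so the parallel axis theorem gives I = 0.0019477 + (0.276)(0.422)² = 0.051099 kg m^2.

0.0511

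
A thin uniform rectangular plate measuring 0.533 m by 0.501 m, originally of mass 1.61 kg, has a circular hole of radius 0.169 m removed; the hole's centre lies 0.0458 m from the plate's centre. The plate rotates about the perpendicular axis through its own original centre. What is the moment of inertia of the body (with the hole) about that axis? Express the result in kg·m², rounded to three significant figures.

0.0629

Unpierced body about its centre: I₀ = (1/12)M(a²+b²) = (1/12)(1.61)[(0.533)² + (0.501)²] = 0.071791 kg·m².
The removed disk has mass m = M·πr²/(ab) = (1.61)·π(0.169)²/(0.533·0.501) = 0.54098 kg (same uniform areal density).
Its moment of inertia about the rotation axis (parallel-axis theorem): I_hole = (1/2)mr² + md² = (1/2)(0.54098)(0.169)² + (0.54098)(0.0458)² = 0.0088603 kg·m².
Treating the hole as negative mass, I = I₀ − I_hole = 0.071791 − 0.0088603 = 0.062931 kg·m².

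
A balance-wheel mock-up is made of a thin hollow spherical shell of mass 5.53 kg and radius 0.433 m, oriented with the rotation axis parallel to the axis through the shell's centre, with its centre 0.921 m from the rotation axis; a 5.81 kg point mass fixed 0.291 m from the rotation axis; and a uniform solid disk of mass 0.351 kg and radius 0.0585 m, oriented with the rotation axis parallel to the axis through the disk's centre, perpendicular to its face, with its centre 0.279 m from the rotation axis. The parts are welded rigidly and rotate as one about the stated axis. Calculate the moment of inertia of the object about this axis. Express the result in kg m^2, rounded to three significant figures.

Spherical shell: I_cm = (2/3)MR² = (2/3)(5.53)(0.433)² = 0.69121 kg m^2; centre at d = 0.921 m, so I = I_cm + Md² gives I = 0.69121 + (5.53)(0.921)² = 5.382 kg m^2.
Point mass: I_cm = 0; centre at d = 0.291 m, so I = I_cm + Md² gives I = 0 + (5.81)(0.291)² = 0.492 kg m^2.
Solid disk: I_cm = (1/2)MR² = (1/2)(0.351)(0.0585)² = 0.0006006 kg m^2; centre at d = 0.279 m, so I = I_cm + Md² gives I = 0.0006006 + (0.351)(0.279)² = 0.027923 kg m^2.
Total I = 5.382 + 0.492 + 0.027923 = 5.9019 kg m^2.

5.90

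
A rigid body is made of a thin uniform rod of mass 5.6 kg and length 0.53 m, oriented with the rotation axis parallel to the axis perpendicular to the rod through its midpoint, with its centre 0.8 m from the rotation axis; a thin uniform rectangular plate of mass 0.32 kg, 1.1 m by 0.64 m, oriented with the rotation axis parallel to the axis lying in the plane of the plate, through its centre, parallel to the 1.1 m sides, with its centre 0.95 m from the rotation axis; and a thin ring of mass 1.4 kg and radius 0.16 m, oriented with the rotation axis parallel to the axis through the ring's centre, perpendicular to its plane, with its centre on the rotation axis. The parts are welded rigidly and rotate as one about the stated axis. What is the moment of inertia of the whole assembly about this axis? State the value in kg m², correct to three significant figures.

4.05

Thin rod: I_cm = (1/12)ML² = (1/12)(5.6)(0.53)² = 0.13109 kg m²; centre at d = 0.8 m, so I = I_cm + Md² gives I = 0.13109 + (5.6)(0.8)² = 3.7151 kg m².
Rectangular plate: I_cm = (1/12)Mb² = (1/12)(0.32)(0.64)² = 0.010923 kg m²; centre at d = 0.95 m, so I = I_cm + Md² gives I = 0.010923 + (0.32)(0.95)² = 0.29972 kg m².
Thin ring: I_cm = MR² = (1.4)(0.16)² = 0.03584 kg m²; axis through the centre, so I = 0.03584 kg m².
Total I = 3.7151 + 0.29972 + 0.03584 = 4.0506 kg m².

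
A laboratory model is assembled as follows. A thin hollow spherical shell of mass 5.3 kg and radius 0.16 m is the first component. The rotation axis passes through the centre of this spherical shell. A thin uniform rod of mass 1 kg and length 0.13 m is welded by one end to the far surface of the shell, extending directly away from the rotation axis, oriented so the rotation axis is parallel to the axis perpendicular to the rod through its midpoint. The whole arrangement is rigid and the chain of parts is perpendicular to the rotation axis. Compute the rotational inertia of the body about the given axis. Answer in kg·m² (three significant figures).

Spherical shell: I_cm = (2/3)MR² = (2/3)(5.3)(0.16)² = 0.090453 kg·m²; axis through the centre, so I = 0.090453 kg·m².
Thin rod: I_cm = (1/12)ML² = (1/12)(1)(0.13)² = 0.0014083 kg·m²; centre at d = 0.16 + 0.065 = 0.225 m, so the parallel axis theorem gives I = 0.0014083 + (1)(0.225)² = 0.052033 kg·m².
Total I = 0.090453 + 0.052033 = 0.14249 kg·m².

0.142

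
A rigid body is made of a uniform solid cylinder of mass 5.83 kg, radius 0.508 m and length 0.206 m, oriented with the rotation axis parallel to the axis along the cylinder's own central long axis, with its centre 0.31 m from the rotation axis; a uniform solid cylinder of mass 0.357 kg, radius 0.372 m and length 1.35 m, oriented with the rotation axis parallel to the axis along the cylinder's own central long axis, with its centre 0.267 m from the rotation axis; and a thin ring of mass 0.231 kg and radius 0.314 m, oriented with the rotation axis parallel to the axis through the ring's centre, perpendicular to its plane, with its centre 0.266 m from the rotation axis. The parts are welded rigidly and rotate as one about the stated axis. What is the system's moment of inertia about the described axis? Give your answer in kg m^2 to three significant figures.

1.40

Solid cylinder: I_cm = (1/2)MR² = (1/2)(5.83)(0.508)² = 0.75226 kg m^2; centre at d = 0.31 m, so I = I_cm + Md² gives I = 0.75226 + (5.83)(0.31)² = 1.3125 kg m^2.
Solid cylinder: I_cm = (1/2)MR² = (1/2)(0.357)(0.372)² = 0.024702 kg m^2; centre at d = 0.267 m, so I = I_cm + Md² gives I = 0.024702 + (0.357)(0.267)² = 0.050152 kg m^2.
Thin ring: I_cm = MR² = (0.231)(0.314)² = 0.022776 kg m^2; centre at d = 0.266 m, so I = I_cm + Md² gives I = 0.022776 + (0.231)(0.266)² = 0.03912 kg m^2.
Total I = 1.3125 + 0.050152 + 0.03912 = 1.4018 kg m^2.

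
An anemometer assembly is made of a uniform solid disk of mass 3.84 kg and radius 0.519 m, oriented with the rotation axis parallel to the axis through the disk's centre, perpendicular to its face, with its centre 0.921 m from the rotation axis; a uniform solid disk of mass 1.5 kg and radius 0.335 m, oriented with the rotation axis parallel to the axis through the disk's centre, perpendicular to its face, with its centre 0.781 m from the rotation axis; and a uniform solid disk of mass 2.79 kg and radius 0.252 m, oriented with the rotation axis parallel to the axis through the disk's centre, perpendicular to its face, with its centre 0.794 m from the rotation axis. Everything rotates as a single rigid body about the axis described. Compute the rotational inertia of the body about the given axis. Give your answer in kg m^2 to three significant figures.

6.62

Solid disk: I_cm = (1/2)MR² = (1/2)(3.84)(0.519)² = 0.51717 kg m^2; centre at d = 0.921 m, so the parallel axis theorem gives I = 0.51717 + (3.84)(0.921)² = 3.7744 kg m^2.
Solid disk: I_cm = (1/2)MR² = (1/2)(1.5)(0.335)² = 0.084169 kg m^2; centre at d = 0.781 m, so the parallel axis theorem gives I = 0.084169 + (1.5)(0.781)² = 0.99911 kg m^2.
Solid disk: I_cm = (1/2)MR² = (1/2)(2.79)(0.252)² = 0.088588 kg m^2; centre at d = 0.794 m, so the parallel axis theorem gives I = 0.088588 + (2.79)(0.794)² = 1.8475 kg m^2.
Total I = 3.7744 + 0.99911 + 1.8475 = 6.621 kg m^2.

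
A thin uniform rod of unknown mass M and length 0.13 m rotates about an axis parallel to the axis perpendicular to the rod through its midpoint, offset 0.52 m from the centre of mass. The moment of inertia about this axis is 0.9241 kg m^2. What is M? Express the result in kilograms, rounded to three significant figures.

3.40

I = I_cm + Md² = (1/12)ML² + Md² = M·[0.0833333·(0.13)² + (0.52)²] = M·0.27181.
So M = 0.9241 / 0.27181 = 3.3998 kg.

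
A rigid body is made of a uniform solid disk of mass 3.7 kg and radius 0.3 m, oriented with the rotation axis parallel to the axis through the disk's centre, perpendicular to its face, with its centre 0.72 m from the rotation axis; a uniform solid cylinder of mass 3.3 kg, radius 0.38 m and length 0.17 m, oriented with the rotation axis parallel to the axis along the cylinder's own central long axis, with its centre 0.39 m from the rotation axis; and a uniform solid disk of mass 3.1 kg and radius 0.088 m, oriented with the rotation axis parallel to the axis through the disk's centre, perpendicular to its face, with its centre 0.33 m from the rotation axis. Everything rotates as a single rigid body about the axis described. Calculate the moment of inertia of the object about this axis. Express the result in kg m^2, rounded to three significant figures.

Solid disk: I_cm = (1/2)MR² = (1/2)(3.7)(0.3)² = 0.1665 kg m^2; centre at d = 0.72 m, so the parallel axis theorem gives I = 0.1665 + (3.7)(0.72)² = 2.0846 kg m^2.
Solid cylinder: I_cm = (1/2)MR² = (1/2)(3.3)(0.38)² = 0.23826 kg m^2; centre at d = 0.39 m, so the parallel axis theorem gives I = 0.23826 + (3.3)(0.39)² = 0.74019 kg m^2.
Solid disk: I_cm = (1/2)MR² = (1/2)(3.1)(0.088)² = 0.012003 kg m^2; centre at d = 0.33 m, so the parallel axis theorem gives I = 0.012003 + (3.1)(0.33)² = 0.34959 kg m^2.
Total I = 2.0846 + 0.74019 + 0.34959 = 3.1744 kg m^2.

3.17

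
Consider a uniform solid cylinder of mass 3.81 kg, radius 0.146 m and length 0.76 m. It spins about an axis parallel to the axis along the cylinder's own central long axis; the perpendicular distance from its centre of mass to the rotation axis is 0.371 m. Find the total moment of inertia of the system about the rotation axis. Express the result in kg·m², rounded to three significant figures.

I_cm = (1/2)MR² = (1/2)(3.81)(0.146)² = 0.040607 kg·m²; centre at d = 0.371 m, so the parallel axis theorem gives I = 0.040607 + (3.81)(0.371)² = 0.56502 kg·m².

0.565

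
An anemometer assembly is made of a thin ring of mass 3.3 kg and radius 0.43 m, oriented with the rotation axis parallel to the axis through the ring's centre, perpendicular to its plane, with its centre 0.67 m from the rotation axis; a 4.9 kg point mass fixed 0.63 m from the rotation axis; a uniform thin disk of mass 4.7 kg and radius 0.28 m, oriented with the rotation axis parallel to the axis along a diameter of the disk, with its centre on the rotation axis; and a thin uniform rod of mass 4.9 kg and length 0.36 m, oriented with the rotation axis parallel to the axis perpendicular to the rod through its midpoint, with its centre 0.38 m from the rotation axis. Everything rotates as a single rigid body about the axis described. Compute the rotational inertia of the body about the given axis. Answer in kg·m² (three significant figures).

4.89

Thin ring: I_cm = MR² = (3.3)(0.43)² = 0.61017 kg·m²; centre at d = 0.67 m, so the parallel axis theorem gives I = 0.61017 + (3.3)(0.67)² = 2.0915 kg·m².
Point mass: I_cm = 0; centre at d = 0.63 m, so the parallel axis theorem gives I = 0 + (4.9)(0.63)² = 1.9448 kg·m².
Thin disk: I_cm = (1/4)MR² = (1/4)(4.7)(0.28)² = 0.09212 kg·m²; axis through the centre, so I = 0.09212 kg·m².
Thin rod: I_cm = (1/12)ML² = (1/12)(4.9)(0.36)² = 0.05292 kg·m²; centre at d = 0.38 m, so the parallel axis theorem gives I = 0.05292 + (4.9)(0.38)² = 0.76048 kg·m².
Total I = 2.0915 + 1.9448 + 0.09212 + 0.76048 = 4.889 kg·m².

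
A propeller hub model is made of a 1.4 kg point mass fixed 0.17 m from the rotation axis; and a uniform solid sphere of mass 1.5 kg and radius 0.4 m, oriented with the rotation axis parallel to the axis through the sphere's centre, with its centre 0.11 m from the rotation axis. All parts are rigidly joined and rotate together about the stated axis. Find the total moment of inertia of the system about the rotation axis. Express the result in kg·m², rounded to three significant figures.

Point mass: I_cm = 0; centre at d = 0.17 m, so the parallel axis theorem gives I = 0 + (1.4)(0.17)² = 0.04046 kg·m².
Solid sphere: I_cm = (2/5)MR² = (2/5)(1.5)(0.4)² = 0.096 kg·m²; centre at d = 0.11 m, so the parallel axis theorem gives I = 0.096 + (1.5)(0.11)² = 0.11415 kg·m².
Total I = 0.04046 + 0.11415 = 0.15461 kg·m².

0.155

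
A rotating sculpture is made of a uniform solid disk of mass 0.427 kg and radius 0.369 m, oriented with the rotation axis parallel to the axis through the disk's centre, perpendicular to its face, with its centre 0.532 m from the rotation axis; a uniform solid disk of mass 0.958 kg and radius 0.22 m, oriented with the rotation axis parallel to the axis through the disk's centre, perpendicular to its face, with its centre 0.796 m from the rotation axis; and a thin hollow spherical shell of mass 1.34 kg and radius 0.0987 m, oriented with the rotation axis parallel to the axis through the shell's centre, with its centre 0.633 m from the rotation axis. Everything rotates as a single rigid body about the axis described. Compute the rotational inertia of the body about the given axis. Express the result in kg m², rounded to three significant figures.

Solid disk: I_cm = (1/2)MR² = (1/2)(0.427)(0.369)² = 0.02907 kg m²; centre at d = 0.532 m, so the parallel axis theorem gives I = 0.02907 + (0.427)(0.532)² = 0.14992 kg m².
Solid disk: I_cm = (1/2)MR² = (1/2)(0.958)(0.22)² = 0.023184 kg m²; centre at d = 0.796 m, so the parallel axis theorem gives I = 0.023184 + (0.958)(0.796)² = 0.63019 kg m².
Spherical shell: I_cm = (2/3)MR² = (2/3)(1.34)(0.0987)² = 0.0087026 kg m²; centre at d = 0.633 m, so the parallel axis theorem gives I = 0.0087026 + (1.34)(0.633)² = 0.54563 kg m².
Total I = 0.14992 + 0.63019 + 0.54563 = 1.3257 kg m².

1.33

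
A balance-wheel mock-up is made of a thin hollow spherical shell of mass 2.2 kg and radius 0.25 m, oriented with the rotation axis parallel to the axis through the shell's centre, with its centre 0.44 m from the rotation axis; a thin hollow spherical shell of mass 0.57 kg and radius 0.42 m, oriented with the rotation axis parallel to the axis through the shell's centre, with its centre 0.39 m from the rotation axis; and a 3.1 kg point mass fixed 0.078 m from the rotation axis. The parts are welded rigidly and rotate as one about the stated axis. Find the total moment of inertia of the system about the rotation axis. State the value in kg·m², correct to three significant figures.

Spherical shell: I_cm = (2/3)MR² = (2/3)(2.2)(0.25)² = 0.091667 kg·m²; centre at d = 0.44 m, so I = I_cm + Md² gives I = 0.091667 + (2.2)(0.44)² = 0.51759 kg·m².
Spherical shell: I_cm = (2/3)MR² = (2/3)(0.57)(0.42)² = 0.067032 kg·m²; centre at d = 0.39 m, so I = I_cm + Md² gives I = 0.067032 + (0.57)(0.39)² = 0.15373 kg·m².
Point mass: I_cm = 0; centre at d = 0.078 m, so I = I_cm + Md² gives I = 0 + (3.1)(0.078)² = 0.01886 kg·m².
Total I = 0.51759 + 0.15373 + 0.01886 = 0.69018 kg·m².

0.690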